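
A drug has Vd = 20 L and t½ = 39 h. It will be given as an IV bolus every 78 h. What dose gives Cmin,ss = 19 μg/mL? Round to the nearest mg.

1140 mg

τ/t½ = 78/39 ≈ 2, so f = (1/2)^(78/39) ≈ 0.250000.
Cmin,ss = (D/Vd)·f/(1−f), so D = Cmin,ss·Vd·(1−f)/f.
D = 19 × 20 × (1−f)/f ≈ 19 × 20 × 3.00000 ≈ 1140.00 mg.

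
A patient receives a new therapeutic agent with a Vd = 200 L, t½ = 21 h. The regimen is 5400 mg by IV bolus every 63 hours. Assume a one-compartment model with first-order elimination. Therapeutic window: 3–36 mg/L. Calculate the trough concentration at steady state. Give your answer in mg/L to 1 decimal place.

3.9 mg/L

The dosing interval is 3 half-lives, so f = 2^(−3) = 0.125.
At steady state, R = 1/(1 − 0.125) = 8/7.
Single-dose peak C₀ = D/Vd = 5400/200 = 27 mg/L.
Steady-state peak Cmax,ss = C₀·R = 27 × 8/7 ≈ 30.857 mg/L.
Steady-state trough Cmin,ss = Cmax,ss·f ≈ 30.857 × 0.125 ≈ 3.857 mg/L.
Trough 3.9 mg/L vs MEC 3 mg/L: adequate.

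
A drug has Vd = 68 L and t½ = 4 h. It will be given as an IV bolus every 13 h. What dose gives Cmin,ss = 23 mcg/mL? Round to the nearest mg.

τ/t½ = 13/4 ≈ 3.25, so f = (1/2)^(13/4) ≈ 0.105112.
Cmin,ss = (D/Vd)·f/(1−f), so D = Cmin,ss·Vd·(1−f)/f.
D = 23 × 68 × (1−f)/f ≈ 23 × 68 × 8.51366 ≈ 13315.36 mg.

13315 mg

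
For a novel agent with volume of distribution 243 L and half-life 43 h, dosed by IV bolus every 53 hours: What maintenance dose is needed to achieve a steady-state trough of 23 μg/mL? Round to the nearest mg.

7544 mg

τ/t½ = 53/43 ≈ 1.2326, so f = (1/2)^(53/43) ≈ 0.425562.
Cmin,ss = (D/Vd)·f/(1−f), so D = Cmin,ss·Vd·(1−f)/f.
D = 23 × 243 × (1−f)/f ≈ 23 × 243 × 1.34983 ≈ 7544.20 mg.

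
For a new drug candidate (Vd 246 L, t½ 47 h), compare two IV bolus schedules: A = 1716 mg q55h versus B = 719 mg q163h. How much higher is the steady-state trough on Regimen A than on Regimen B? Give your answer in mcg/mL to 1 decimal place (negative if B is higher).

Regimen A: f = (1/2)^(55/47) ≈ 0.4444; Cmin,ss = (1716/246)·f/(1−f) ≈ 5.579 mcg/mL.
Regimen B: f = (1/2)^(163/47) ≈ 0.0904; Cmin,ss = (719/246)·f/(1−f) ≈ 0.290 mcg/mL.
Difference ≈ 5.579 − 0.290 ≈ 5.289 mcg/mL.

5.3 mcg/mL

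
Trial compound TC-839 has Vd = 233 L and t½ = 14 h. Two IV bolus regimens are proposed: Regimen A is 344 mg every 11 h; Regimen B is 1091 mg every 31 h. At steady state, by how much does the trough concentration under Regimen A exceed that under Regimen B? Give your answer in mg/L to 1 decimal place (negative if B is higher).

0.8 mg/L

Regimen A: f = (1/2)^(11/14) ≈ 0.5801; Cmin,ss = (344/233)·f/(1−f) ≈ 2.040 mg/L.
Regimen B: f = (1/2)^(31/14) ≈ 0.2155; Cmin,ss = (1091/233)·f/(1−f) ≈ 1.286 mg/L.
Difference ≈ 2.040 − 1.286 ≈ 0.754 mg/L.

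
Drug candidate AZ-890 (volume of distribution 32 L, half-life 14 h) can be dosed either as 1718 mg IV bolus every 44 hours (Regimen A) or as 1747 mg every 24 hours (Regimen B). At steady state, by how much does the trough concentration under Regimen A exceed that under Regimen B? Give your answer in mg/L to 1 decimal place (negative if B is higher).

-17.1 mg/L

Regimen A: f = (1/2)^(44/14) ≈ 0.1132; Cmin,ss = (1718/32)·f/(1−f) ≈ 6.853 mg/L.
Regimen B: f = (1/2)^(24/14) ≈ 0.3048; Cmin,ss = (1747/32)·f/(1−f) ≈ 23.936 mg/L.
Difference ≈ 6.853 − 23.936 ≈ -17.083 mg/L.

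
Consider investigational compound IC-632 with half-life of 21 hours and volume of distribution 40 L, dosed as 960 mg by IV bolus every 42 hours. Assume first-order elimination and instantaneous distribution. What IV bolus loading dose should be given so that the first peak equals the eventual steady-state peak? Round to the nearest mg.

1280 mg

f = (1/2)^(42/21) ≈ 0.250000; accumulation ratio R = 1/(1−f) ≈ 1.33333.
Loading dose to hit Cmax,ss on first dose: D_load = D_maint·R ≈ 960 × 1.33333 ≈ 1280.00 mg.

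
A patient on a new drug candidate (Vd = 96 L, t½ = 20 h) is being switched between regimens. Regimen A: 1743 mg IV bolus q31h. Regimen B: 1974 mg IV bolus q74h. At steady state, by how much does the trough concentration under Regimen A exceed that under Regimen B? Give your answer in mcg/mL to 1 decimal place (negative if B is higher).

Regimen A: f = (1/2)^(31/20) ≈ 0.3415; Cmin,ss = (1743/96)·f/(1−f) ≈ 9.416 mcg/mL.
Regimen B: f = (1/2)^(74/20) ≈ 0.0769; Cmin,ss = (1974/96)·f/(1−f) ≈ 1.713 mcg/mL.
Difference ≈ 9.416 − 1.713 ≈ 7.703 mcg/mL.

7.7 mcg/mL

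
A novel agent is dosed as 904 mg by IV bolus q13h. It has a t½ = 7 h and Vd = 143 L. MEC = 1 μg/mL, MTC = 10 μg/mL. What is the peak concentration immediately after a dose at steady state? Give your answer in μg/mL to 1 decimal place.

8.7 μg/mL

τ/t½ = 13/7 ≈ 1.8571, so fraction remaining f = (1/2)^(13/7) ≈ 0.2760.
Accumulation ratio R = 1/(1 − f) ≈ 1/0.7240 ≈ 1.3812.
Each bolus raises the concentration by D/Vd = 904/143 ≈ 6.322 μg/mL.
Steady-state peak Cmax,ss = C₀·R ≈ 6.322 × 1.3812 ≈ 8.732 μg/mL.
Peak 8.7 μg/mL vs MTC 10 μg/mL: below toxic threshold.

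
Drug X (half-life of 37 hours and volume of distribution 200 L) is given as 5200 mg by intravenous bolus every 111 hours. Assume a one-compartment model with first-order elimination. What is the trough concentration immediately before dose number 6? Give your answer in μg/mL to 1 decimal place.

f = (1/2)^(τ/t½) = (1/2)^(111/37) ≈ 0.1250.
C₀ = D/Vd = 5200/200 ≈ 26.000 μg/mL.
Before the 6th dose, 5 doses have been given. Superposition: Cmin = C₀·(f + f² + … + f^5).
≈ 26.000 × (0.1250 + 0.0156 + 0.0020 + 0.0002 + 0.0000) ≈ 26.000 × 0.1428 ≈ 3.713 μg/mL.

3.7 μg/mL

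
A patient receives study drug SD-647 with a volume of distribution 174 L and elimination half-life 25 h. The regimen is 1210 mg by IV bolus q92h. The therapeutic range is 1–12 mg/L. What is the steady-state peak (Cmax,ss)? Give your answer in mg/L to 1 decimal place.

7.5 mg/L

k = ln2/t½ = ln2/25 ≈ 0.027726 h⁻¹; fraction remaining f = e^(−kτ) = e^(−0.027726×92) ≈ 0.0780.
At steady state, accumulation factor R = 1/(1 − e^(−kτ)) ≈ 1.0846.
Single-dose peak C₀ = D/Vd = 1210/174 ≈ 6.954 mg/L.
Steady-state peak Cmax,ss = C₀·R ≈ 6.954 × 1.0846 ≈ 7.542 mg/L.
Peak 7.5 mg/L vs MTC 12 mg/L: below toxic threshold.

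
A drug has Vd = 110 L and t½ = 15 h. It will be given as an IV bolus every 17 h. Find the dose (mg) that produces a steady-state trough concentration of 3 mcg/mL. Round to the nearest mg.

τ/t½ = 17/15 ≈ 1.1333, so f = (1/2)^(17/15) ≈ 0.455861.
Cmin,ss = (D/Vd)·f/(1−f), so D = Cmin,ss·Vd·(1−f)/f.
D = 3 × 110 × (1−f)/f ≈ 3 × 110 × 1.19365 ≈ 393.90 mg.

394 mg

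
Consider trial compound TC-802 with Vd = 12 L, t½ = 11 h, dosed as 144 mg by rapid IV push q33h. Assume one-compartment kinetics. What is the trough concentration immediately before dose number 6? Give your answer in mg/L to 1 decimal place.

f = (1/2)^(τ/t½) = (1/2)^(33/11) ≈ 0.1250.
C₀ = D/Vd = 144/12 ≈ 12.000 mg/L.
Before the 6th dose, 5 doses have been given. Superposition: Cmin = C₀·(f + f² + … + f^5).
≈ 12.000 × (0.1250 + 0.0156 + 0.0020 + 0.0002 + 0.0000) ≈ 12.000 × 0.1428 ≈ 1.714 mg/L.

1.7 mg/L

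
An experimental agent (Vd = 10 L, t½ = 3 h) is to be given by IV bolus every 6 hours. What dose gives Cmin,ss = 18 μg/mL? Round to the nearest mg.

τ/t½ = 6/3 ≈ 2, so f = (1/2)^(6/3) ≈ 0.250000.
Cmin,ss = (D/Vd)·f/(1−f), so D = Cmin,ss·Vd·(1−f)/f.
D = 18 × 10 × (1−f)/f ≈ 18 × 10 × 3.00000 ≈ 540.00 mg.

540 mg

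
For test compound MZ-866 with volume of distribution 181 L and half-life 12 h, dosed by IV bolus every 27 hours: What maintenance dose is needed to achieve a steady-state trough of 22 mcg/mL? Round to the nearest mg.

τ/t½ = 27/12 ≈ 2.25, so f = (1/2)^(27/12) ≈ 0.210224.
Cmin,ss = (D/Vd)·f/(1−f), so D = Cmin,ss·Vd·(1−f)/f.
D = 22 × 181 × (1−f)/f ≈ 22 × 181 × 3.75683 ≈ 14959.70 mg.

14960 mg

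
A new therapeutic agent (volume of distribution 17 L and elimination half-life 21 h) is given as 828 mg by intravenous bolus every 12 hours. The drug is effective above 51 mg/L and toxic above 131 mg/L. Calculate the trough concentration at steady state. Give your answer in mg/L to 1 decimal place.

100.2 mg/L

k = ln2/t½ = ln2/21 ≈ 0.033007 h⁻¹; fraction remaining f = e^(−kτ) = e^(−0.033007×12) ≈ 0.6730.
At steady state, accumulation factor R = 1/(1 − e^(−kτ)) ≈ 3.0581.
Each bolus raises the concentration by D/Vd = 828/17 ≈ 48.706 mg/L.
Cmax,ss = C₀/(1 − f) ≈ 48.706/0.3270 ≈ 148.948 mg/L.
One interval later, Cmin,ss = Cmax,ss·e^(−kτ) ≈ 148.948 × 0.6730 ≈ 100.242 mg/L.
Trough 100.2 mg/L vs MEC 51 mg/L: adequate.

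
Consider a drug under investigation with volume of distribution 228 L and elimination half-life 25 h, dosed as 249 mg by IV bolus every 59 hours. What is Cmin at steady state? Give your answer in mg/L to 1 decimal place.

Over one 59-h interval, 59/25 ≈ 2.36 half-lives elapse, leaving f ≈ 0.1948 of each dose.
Accumulation ratio R = 1/(1 − f) ≈ 1/0.8052 ≈ 1.2419.
Each bolus raises the concentration by D/Vd = 249/228 ≈ 1.092 mg/L.
Steady-state peak Cmax,ss = C₀·R ≈ 1.092 × 1.2419 ≈ 1.356 mg/L.
One interval later, Cmin,ss = Cmax,ss·e^(−kτ) ≈ 1.356 × 0.1948 ≈ 0.264 mg/L.

0.3 mg/L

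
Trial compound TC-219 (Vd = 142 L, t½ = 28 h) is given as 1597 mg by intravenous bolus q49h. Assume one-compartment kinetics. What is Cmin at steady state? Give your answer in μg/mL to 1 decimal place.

k = ln2/t½ = ln2/28 ≈ 0.024755 h⁻¹; fraction remaining f = e^(−kτ) = e^(−0.024755×49) ≈ 0.2973.
At steady state, accumulation factor R = 1/(1 − e^(−kτ)) ≈ 1.4231.
Single-dose peak C₀ = D/Vd = 1597/142 ≈ 11.246 μg/mL.
Cmax,ss = C₀/(1 − f) ≈ 11.246/0.7027 ≈ 16.004 μg/mL.
One interval later, Cmin,ss = Cmax,ss·e^(−kτ) ≈ 16.004 × 0.2973 ≈ 4.758 μg/mL.

4.8 μg/mL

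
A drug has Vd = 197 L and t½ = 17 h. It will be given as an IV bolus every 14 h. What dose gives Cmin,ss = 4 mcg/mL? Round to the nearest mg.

τ/t½ = 14/17 ≈ 0.82353, so f = (1/2)^(14/17) ≈ 0.565058.
Cmin,ss = (D/Vd)·f/(1−f), so D = Cmin,ss·Vd·(1−f)/f.
D = 4 × 197 × (1−f)/f ≈ 4 × 197 × 0.76973 ≈ 606.55 mg.

607 mg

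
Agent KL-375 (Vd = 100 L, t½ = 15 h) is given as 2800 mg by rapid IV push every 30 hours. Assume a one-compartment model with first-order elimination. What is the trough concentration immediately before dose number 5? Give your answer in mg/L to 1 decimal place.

9.3 mg/L

f = (1/2)^(τ/t½) = (1/2)^(30/15) ≈ 0.2500.
C₀ = D/Vd = 2800/100 ≈ 28.000 mg/L.
Before the 5th dose, 4 doses have been given. Superposition: Cmin = C₀·(f + f² + … + f^4).
≈ 28.000 × (0.2500 + 0.0625 + 0.0156 + 0.0039) ≈ 28.000 × 0.3320 ≈ 9.296 mg/L.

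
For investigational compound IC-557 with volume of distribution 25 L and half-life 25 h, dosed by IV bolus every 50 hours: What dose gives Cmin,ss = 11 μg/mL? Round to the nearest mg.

τ/t½ = 50/25 ≈ 2, so f = (1/2)^(50/25) ≈ 0.250000.
Cmin,ss = (D/Vd)·f/(1−f), so D = Cmin,ss·Vd·(1−f)/f.
D = 11 × 25 × (1−f)/f ≈ 11 × 25 × 3.00000 ≈ 825.00 mg.

825 mg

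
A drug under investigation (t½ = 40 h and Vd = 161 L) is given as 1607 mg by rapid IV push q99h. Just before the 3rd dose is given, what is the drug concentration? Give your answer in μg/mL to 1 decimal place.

2.1 μg/mL

f = (1/2)^(τ/t½) = (1/2)^(99/40) ≈ 0.1799.
C₀ = D/Vd = 1607/161 ≈ 9.981 μg/mL.
Before the 3rd dose, 2 doses have been given. Superposition: Cmin = C₀·(f + f²).
≈ 9.981 × (0.1799 + 0.0324) ≈ 9.981 × 0.2123 ≈ 2.119 μg/mL.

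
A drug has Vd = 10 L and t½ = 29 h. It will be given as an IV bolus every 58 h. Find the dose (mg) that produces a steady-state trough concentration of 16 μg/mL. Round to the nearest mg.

480 mg

τ/t½ = 58/29 ≈ 2, so f = (1/2)^(58/29) ≈ 0.250000.
Cmin,ss = (D/Vd)·f/(1−f), so D = Cmin,ss·Vd·(1−f)/f.
D = 16 × 10 × (1−f)/f ≈ 16 × 10 × 3.00000 ≈ 480.00 mg.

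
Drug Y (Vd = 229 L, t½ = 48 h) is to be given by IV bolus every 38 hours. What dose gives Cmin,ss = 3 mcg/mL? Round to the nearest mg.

τ/t½ = 38/48 ≈ 0.79167, so f = (1/2)^(38/48) ≈ 0.577676.
Cmin,ss = (D/Vd)·f/(1−f), so D = Cmin,ss·Vd·(1−f)/f.
D = 3 × 229 × (1−f)/f ≈ 3 × 229 × 0.73107 ≈ 502.25 mg.

502 mg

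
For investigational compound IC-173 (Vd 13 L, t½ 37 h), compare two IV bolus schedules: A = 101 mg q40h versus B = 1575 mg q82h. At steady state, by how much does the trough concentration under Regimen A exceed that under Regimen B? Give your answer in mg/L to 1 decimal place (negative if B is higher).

Regimen A: f = (1/2)^(40/37) ≈ 0.4727; Cmin,ss = (101/13)·f/(1−f) ≈ 6.965 mg/L.
Regimen B: f = (1/2)^(82/37) ≈ 0.2152; Cmin,ss = (1575/13)·f/(1−f) ≈ 33.222 mg/L.
Difference ≈ 6.965 − 33.222 ≈ -26.257 mg/L.

-26.3 mg/L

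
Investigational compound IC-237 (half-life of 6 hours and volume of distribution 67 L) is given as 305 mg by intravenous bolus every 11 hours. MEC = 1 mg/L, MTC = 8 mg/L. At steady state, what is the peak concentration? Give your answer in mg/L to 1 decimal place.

6.3 mg/L

k = ln2/t½ = ln2/6 ≈ 0.115525 h⁻¹; fraction remaining f = e^(−kτ) = e^(−0.115525×11) ≈ 0.2806.
At steady state, accumulation factor R = 1/(1 − e^(−kτ)) ≈ 1.3900.
Each bolus raises the concentration by D/Vd = 305/67 ≈ 4.552 mg/L.
Steady-state peak Cmax,ss = C₀·R ≈ 4.552 × 1.3900 ≈ 6.327 mg/L.
Peak 6.3 mg/L vs MTC 8 mg/L: below toxic threshold.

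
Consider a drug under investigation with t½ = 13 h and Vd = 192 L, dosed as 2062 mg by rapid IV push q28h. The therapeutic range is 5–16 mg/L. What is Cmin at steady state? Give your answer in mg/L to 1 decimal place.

τ/t½ = 28/13 ≈ 2.1538, so fraction remaining f = (1/2)^(28/13) ≈ 0.2247.
At steady state, accumulation factor R = 1/(1 − e^(−kτ)) ≈ 1.2898.
Each bolus raises the concentration by D/Vd = 2062/192 ≈ 10.740 mg/L.
Steady-state peak Cmax,ss = C₀·R ≈ 10.740 × 1.2898 ≈ 13.852 mg/L.
Steady-state trough Cmin,ss = Cmax,ss·f ≈ 13.852 × 0.2247 ≈ 3.113 mg/L.
Trough 3.1 mg/L vs MEC 5 mg/L: subtherapeutic.

3.1 mg/L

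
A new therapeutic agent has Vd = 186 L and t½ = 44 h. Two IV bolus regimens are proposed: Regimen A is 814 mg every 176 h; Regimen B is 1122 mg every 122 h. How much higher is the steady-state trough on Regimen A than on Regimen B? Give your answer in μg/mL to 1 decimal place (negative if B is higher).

Regimen A: f = (1/2)^(176/44) ≈ 0.0625; Cmin,ss = (814/186)·f/(1−f) ≈ 0.292 μg/mL.
Regimen B: f = (1/2)^(122/44) ≈ 0.1463; Cmin,ss = (1122/186)·f/(1−f) ≈ 1.034 μg/mL.
Difference ≈ 0.292 − 1.034 ≈ -0.742 μg/mL.

-0.7 μg/mL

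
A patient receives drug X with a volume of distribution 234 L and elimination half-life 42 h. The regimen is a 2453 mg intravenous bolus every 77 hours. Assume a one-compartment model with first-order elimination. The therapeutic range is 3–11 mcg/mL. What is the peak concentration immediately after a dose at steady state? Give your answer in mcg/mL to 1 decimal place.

14.6 mcg/mL

k = ln2/t½ = ln2/42 ≈ 0.016504 h⁻¹; fraction remaining f = e^(−kτ) = e^(−0.016504×77) ≈ 0.2806.
At steady state, accumulation factor R = 1/(1 − e^(−kτ)) ≈ 1.3900.
Single-dose peak C₀ = D/Vd = 2453/234 ≈ 10.483 mcg/mL.
Cmax,ss = C₀/(1 − f) ≈ 10.483/0.7194 ≈ 14.572 mcg/mL.
Peak 14.6 mcg/mL vs MTC 11 mcg/mL: exceeds toxic threshold.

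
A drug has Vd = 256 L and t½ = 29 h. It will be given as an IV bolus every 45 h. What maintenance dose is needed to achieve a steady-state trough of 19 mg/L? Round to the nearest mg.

τ/t½ = 45/29 ≈ 1.5517, so f = (1/2)^(45/29) ≈ 0.341102.
Cmin,ss = (D/Vd)·f/(1−f), so D = Cmin,ss·Vd·(1−f)/f.
D = 19 × 256 × (1−f)/f ≈ 19 × 256 × 1.93167 ≈ 9395.64 mg.

9396 mg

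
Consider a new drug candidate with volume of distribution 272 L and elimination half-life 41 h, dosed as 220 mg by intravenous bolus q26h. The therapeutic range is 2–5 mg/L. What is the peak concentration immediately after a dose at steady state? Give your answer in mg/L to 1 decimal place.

2.3 mg/L

k = ln2/t½ = ln2/41 ≈ 0.016906 h⁻¹; fraction remaining f = e^(−kτ) = e^(−0.016906×26) ≈ 0.6443.
Accumulation ratio R = 1/(1 − f) ≈ 1/0.3557 ≈ 2.8114.
Each bolus raises the concentration by D/Vd = 220/272 ≈ 0.809 mg/L.
Steady-state peak Cmax,ss = C₀·R ≈ 0.809 × 2.8114 ≈ 2.274 mg/L.
Peak 2.3 mg/L vs MTC 5 mg/L: below toxic threshold.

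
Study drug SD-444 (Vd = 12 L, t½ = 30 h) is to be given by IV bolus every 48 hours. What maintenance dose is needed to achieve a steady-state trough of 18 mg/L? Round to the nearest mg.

τ/t½ = 48/30 ≈ 1.6, so f = (1/2)^(48/30) ≈ 0.329877.
Cmin,ss = (D/Vd)·f/(1−f), so D = Cmin,ss·Vd·(1−f)/f.
D = 18 × 12 × (1−f)/f ≈ 18 × 12 × 2.03143 ≈ 438.79 mg.

439 mg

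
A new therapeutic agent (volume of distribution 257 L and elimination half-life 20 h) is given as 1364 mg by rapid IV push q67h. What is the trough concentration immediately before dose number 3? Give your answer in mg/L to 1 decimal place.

f = (1/2)^(τ/t½) = (1/2)^(67/20) ≈ 0.0981.
C₀ = D/Vd = 1364/257 ≈ 5.307 mg/L.
Before the 3rd dose, 2 doses have been given. Superposition: Cmin = C₀·(f + f²).
≈ 5.307 × (0.0981 + 0.0096) ≈ 5.307 × 0.1077 ≈ 0.572 mg/L.

0.6 mg/L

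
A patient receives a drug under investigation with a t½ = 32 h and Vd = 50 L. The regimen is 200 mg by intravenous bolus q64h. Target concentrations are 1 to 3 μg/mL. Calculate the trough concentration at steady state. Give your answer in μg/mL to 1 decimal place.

1.3 μg/mL

τ = 64 h = 2 half-lives, so f = (1/2)^2 = 0.25.
At steady state, R = 1/(1 − 0.25) = 4/3.
Single-dose peak C₀ = D/Vd = 200/50 = 4 μg/mL.
Steady-state peak Cmax,ss = C₀·R = 4 × 4/3 ≈ 5.333 μg/mL.
Steady-state trough Cmin,ss = Cmax,ss·f ≈ 5.333 × 0.25 ≈ 1.333 μg/mL.
Trough 1.3 μg/mL vs MEC 1 μg/mL: adequate.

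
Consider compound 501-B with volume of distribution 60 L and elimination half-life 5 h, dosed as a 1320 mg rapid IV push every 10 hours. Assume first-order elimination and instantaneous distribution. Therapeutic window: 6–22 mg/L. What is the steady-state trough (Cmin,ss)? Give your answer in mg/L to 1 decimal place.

The dosing interval is 2 half-lives, so f = 2^(−2) = 0.25.
Accumulation ratio R = 1/(1 − f) = 1/0.75 = 4/3.
Single-dose peak C₀ = D/Vd = 1320/60 = 22 mg/L.
Steady-state peak Cmax,ss = C₀·R = 22 × 4/3 ≈ 29.333 mg/L.
Steady-state trough Cmin,ss = Cmax,ss·f ≈ 29.333 × 0.25 ≈ 7.333 mg/L.
Trough 7.3 mg/L vs MEC 6 mg/L: adequate.

7.3 mg/L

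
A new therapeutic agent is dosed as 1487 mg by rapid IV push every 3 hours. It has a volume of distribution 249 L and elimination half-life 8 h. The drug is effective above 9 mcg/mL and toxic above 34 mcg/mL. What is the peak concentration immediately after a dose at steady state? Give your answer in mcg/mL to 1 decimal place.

26.1 mcg/mL

k = ln2/t½ = ln2/8 ≈ 0.086643 h⁻¹; fraction remaining f = e^(−kτ) = e^(−0.086643×3) ≈ 0.7711.
Accumulation ratio R = 1/(1 − f) ≈ 1/0.2289 ≈ 4.3687.
Single-dose peak C₀ = D/Vd = 1487/249 ≈ 5.972 mcg/mL.
Steady-state peak Cmax,ss = C₀·R ≈ 5.972 × 4.3687 ≈ 26.090 mcg/mL.
Peak 26.1 mcg/mL vs MTC 34 mcg/mL: below toxic threshold.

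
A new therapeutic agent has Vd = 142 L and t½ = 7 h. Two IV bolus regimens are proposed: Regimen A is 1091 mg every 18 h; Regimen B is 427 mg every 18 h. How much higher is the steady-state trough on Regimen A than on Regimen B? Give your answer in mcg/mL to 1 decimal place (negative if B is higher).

Regimen A: f = (1/2)^(18/7) ≈ 0.1682; Cmin,ss = (1091/142)·f/(1−f) ≈ 1.554 mcg/mL.
Regimen B: f = (1/2)^(18/7) ≈ 0.1682; Cmin,ss = (427/142)·f/(1−f) ≈ 0.608 mcg/mL.
Difference ≈ 1.554 − 0.608 ≈ 0.946 mcg/mL.

0.9 mcg/mL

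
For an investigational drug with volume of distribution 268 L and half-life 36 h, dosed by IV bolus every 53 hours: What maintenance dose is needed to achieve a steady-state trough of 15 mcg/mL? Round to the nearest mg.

7133 mg

τ/t½ = 53/36 ≈ 1.4722, so f = (1/2)^(53/36) ≈ 0.360427.
Cmin,ss = (D/Vd)·f/(1−f), so D = Cmin,ss·Vd·(1−f)/f.
D = 15 × 268 × (1−f)/f ≈ 15 × 268 × 1.77449 ≈ 7133.45 mg.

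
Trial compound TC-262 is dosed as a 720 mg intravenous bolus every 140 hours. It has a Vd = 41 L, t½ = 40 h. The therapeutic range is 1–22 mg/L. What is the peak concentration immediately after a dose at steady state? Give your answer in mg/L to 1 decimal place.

19.3 mg/L

k = ln2/t½ = ln2/40 ≈ 0.017329 h⁻¹; fraction remaining f = e^(−kτ) = e^(−0.017329×140) ≈ 0.0884.
Accumulation ratio R = 1/(1 − f) ≈ 1/0.9116 ≈ 1.0970.
Single-dose peak C₀ = D/Vd = 720/41 ≈ 17.561 mg/L.
Steady-state peak Cmax,ss = C₀·R ≈ 17.561 × 1.0970 ≈ 19.264 mg/L.
Peak 19.3 mg/L vs MTC 22 mg/L: below toxic threshold.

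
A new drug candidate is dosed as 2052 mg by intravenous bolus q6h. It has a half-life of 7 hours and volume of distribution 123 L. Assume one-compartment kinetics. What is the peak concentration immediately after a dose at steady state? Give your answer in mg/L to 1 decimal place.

τ/t½ = 6/7 ≈ 0.85714, so fraction remaining f = (1/2)^(6/7) ≈ 0.5520.
At steady state, accumulation factor R = 1/(1 − e^(−kτ)) ≈ 2.2321.
Each bolus raises the concentration by D/Vd = 2052/123 ≈ 16.683 mg/L.
Cmax,ss = C₀/(1 − f) ≈ 16.683/0.4480 ≈ 37.239 mg/L.

37.2 mg/L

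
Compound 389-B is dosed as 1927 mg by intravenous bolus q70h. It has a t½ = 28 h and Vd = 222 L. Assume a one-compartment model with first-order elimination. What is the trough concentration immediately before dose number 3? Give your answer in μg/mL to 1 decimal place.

f = (1/2)^(τ/t½) = (1/2)^(70/28) ≈ 0.1768.
C₀ = D/Vd = 1927/222 ≈ 8.680 μg/mL.
Before the 3rd dose, 2 doses have been given. Superposition: Cmin = C₀·(f + f²).
≈ 8.680 × (0.1768 + 0.0313) ≈ 8.680 × 0.2081 ≈ 1.806 μg/mL.

1.8 μg/mL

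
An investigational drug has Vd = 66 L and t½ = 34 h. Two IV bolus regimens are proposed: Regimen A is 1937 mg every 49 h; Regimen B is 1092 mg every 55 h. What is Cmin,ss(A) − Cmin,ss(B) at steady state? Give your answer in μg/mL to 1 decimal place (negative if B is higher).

Regimen A: f = (1/2)^(49/34) ≈ 0.3683; Cmin,ss = (1937/66)·f/(1−f) ≈ 17.111 μg/mL.
Regimen B: f = (1/2)^(55/34) ≈ 0.3259; Cmin,ss = (1092/66)·f/(1−f) ≈ 7.999 μg/mL.
Difference ≈ 17.111 − 7.999 ≈ 9.112 μg/mL.

9.1 μg/mL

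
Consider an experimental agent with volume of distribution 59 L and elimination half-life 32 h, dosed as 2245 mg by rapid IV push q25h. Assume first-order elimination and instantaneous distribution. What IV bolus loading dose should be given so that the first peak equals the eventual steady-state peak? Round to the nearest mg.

5369 mg

f = (1/2)^(25/32) ≈ 0.581862; accumulation ratio R = 1/(1−f) ≈ 2.39155.
Loading dose to hit Cmax,ss on first dose: D_load = D_maint·R ≈ 2245 × 2.39155 ≈ 5369.03 mg.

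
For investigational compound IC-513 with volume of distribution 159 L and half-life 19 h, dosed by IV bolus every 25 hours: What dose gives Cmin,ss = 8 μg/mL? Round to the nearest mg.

τ/t½ = 25/19 ≈ 1.3158, so f = (1/2)^(25/19) ≈ 0.401706.
Cmin,ss = (D/Vd)·f/(1−f), so D = Cmin,ss·Vd·(1−f)/f.
D = 8 × 159 × (1−f)/f ≈ 8 × 159 × 1.48938 ≈ 1894.49 mg.

1894 mg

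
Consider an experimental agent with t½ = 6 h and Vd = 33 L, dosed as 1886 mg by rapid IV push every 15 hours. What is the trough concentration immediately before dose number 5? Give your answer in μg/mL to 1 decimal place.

12.3 μg/mL

f = (1/2)^(τ/t½) = (1/2)^(15/6) ≈ 0.1768.
C₀ = D/Vd = 1886/33 ≈ 57.152 μg/mL.
Before the 5th dose, 4 doses have been given. Superposition: Cmin = C₀·(f + f² + … + f^4).
≈ 57.152 × (0.1768 + 0.0313 + 0.0055 + 0.0010) ≈ 57.152 × 0.2146 ≈ 12.265 μg/mL.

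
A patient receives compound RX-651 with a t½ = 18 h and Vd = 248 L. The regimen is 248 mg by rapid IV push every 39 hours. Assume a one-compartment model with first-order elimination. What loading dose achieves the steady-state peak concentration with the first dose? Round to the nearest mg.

319 mg

f = (1/2)^(39/18) ≈ 0.222725; accumulation ratio R = 1/(1−f) ≈ 1.28655.
Loading dose to hit Cmax,ss on first dose: D_load = D_maint·R ≈ 248 × 1.28655 ≈ 319.06 mg.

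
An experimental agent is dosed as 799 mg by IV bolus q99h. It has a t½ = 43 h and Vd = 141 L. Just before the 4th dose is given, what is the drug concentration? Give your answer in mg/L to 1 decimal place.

1.4 mg/L

f = (1/2)^(τ/t½) = (1/2)^(99/43) ≈ 0.2027.
C₀ = D/Vd = 799/141 ≈ 5.667 mg/L.
Before the 4th dose, 3 doses have been given. Superposition: Cmin = C₀·(f + f² + … + f^3).
≈ 5.667 × (0.2027 + 0.0411 + 0.0083) ≈ 5.667 × 0.2521 ≈ 1.429 mg/L.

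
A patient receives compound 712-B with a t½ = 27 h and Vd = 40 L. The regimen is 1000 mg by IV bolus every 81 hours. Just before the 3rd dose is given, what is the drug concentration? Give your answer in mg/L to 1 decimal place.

f = (1/2)^(τ/t½) = (1/2)^(81/27) ≈ 0.1250.
C₀ = D/Vd = 1000/40 ≈ 25.000 mg/L.
Before the 3rd dose, 2 doses have been given. Superposition: Cmin = C₀·(f + f²).
≈ 25.000 × (0.1250 + 0.0156) ≈ 25.000 × 0.1406 ≈ 3.515 mg/L.

3.5 mg/L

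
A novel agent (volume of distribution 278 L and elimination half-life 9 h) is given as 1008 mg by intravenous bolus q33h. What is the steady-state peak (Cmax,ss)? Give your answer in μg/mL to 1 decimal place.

k = ln2/t½ = ln2/9 ≈ 0.077016 h⁻¹; fraction remaining f = e^(−kτ) = e^(−0.077016×33) ≈ 0.0787.
At steady state, accumulation factor R = 1/(1 − e^(−kτ)) ≈ 1.0854.
Single-dose peak C₀ = D/Vd = 1008/278 ≈ 3.626 μg/mL.
Cmax,ss = C₀/(1 − f) ≈ 3.626/0.9213 ≈ 3.936 μg/mL.

3.9 μg/mL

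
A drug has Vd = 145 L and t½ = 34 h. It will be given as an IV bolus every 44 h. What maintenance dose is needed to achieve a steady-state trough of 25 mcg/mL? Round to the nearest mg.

τ/t½ = 44/34 ≈ 1.2941, so f = (1/2)^(44/34) ≈ 0.407785.
Cmin,ss = (D/Vd)·f/(1−f), so D = Cmin,ss·Vd·(1−f)/f.
D = 25 × 145 × (1−f)/f ≈ 25 × 145 × 1.45227 ≈ 5264.48 mg.

5264 mg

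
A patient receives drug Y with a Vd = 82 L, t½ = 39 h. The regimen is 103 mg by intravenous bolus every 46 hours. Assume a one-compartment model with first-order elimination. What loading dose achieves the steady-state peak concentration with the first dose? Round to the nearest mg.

184 mg

f = (1/2)^(46/39) ≈ 0.441508; accumulation ratio R = 1/(1−f) ≈ 1.79054.
Loading dose to hit Cmax,ss on first dose: D_load = D_maint·R ≈ 103 × 1.79054 ≈ 184.43 mg.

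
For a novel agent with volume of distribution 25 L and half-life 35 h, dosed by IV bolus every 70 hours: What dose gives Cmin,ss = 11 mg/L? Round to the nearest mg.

τ/t½ = 70/35 ≈ 2, so f = (1/2)^(70/35) ≈ 0.250000.
Cmin,ss = (D/Vd)·f/(1−f), so D = Cmin,ss·Vd·(1−f)/f.
D = 11 × 25 × (1−f)/f ≈ 11 × 25 × 3.00000 ≈ 825.00 mg.

825 mg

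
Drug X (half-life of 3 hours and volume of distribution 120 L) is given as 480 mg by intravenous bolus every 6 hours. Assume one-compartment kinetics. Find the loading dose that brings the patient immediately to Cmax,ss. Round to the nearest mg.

f = (1/2)^(6/3) ≈ 0.250000; accumulation ratio R = 1/(1−f) ≈ 1.33333.
Loading dose to hit Cmax,ss on first dose: D_load = D_maint·R ≈ 480 × 1.33333 ≈ 640.00 mg.

640 mg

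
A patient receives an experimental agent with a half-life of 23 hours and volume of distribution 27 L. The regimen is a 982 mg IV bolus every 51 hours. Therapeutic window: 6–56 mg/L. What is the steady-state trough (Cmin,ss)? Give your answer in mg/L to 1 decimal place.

10.0 mg/L

τ/t½ = 51/23 ≈ 2.2174, so fraction remaining f = (1/2)^(51/23) ≈ 0.2150.
At steady state, accumulation factor R = 1/(1 − e^(−kτ)) ≈ 1.2739.
Single-dose peak C₀ = D/Vd = 982/27 ≈ 36.370 mg/L.
Steady-state peak Cmax,ss = C₀·R ≈ 36.370 × 1.2739 ≈ 46.332 mg/L.
Steady-state trough Cmin,ss = Cmax,ss·f ≈ 46.332 × 0.2150 ≈ 9.961 mg/L.
Trough 10.0 mg/L vs MEC 6 mg/L: adequate.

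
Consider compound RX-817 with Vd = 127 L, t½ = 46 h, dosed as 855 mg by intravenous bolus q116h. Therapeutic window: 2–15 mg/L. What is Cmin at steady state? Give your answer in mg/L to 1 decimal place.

1.4 mg/L

Over one 116-h interval, 116/46 ≈ 2.5217 half-lives elapse, leaving f ≈ 0.1741 of each dose.
At steady state, accumulation factor R = 1/(1 − e^(−kτ)) ≈ 1.2108.
Single-dose peak C₀ = D/Vd = 855/127 ≈ 6.732 mg/L.
Steady-state peak Cmax,ss = C₀·R ≈ 6.732 × 1.2108 ≈ 8.151 mg/L.
One interval later, Cmin,ss = Cmax,ss·e^(−kτ) ≈ 8.151 × 0.1741 ≈ 1.419 mg/L.
Trough 1.4 mg/L vs MEC 2 mg/L: subtherapeutic.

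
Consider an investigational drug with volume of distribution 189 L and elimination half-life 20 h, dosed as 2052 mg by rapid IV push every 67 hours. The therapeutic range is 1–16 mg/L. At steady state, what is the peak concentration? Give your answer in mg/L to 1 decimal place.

12.0 mg/L

τ/t½ = 67/20 ≈ 3.35, so fraction remaining f = (1/2)^(67/20) ≈ 0.0981.
At steady state, accumulation factor R = 1/(1 − e^(−kτ)) ≈ 1.1088.
Each bolus raises the concentration by D/Vd = 2052/189 ≈ 10.857 mg/L.
Cmax,ss = C₀/(1 − f) ≈ 10.857/0.9019 ≈ 12.038 mg/L.
Peak 12.0 mg/L vs MTC 16 mg/L: below toxic threshold.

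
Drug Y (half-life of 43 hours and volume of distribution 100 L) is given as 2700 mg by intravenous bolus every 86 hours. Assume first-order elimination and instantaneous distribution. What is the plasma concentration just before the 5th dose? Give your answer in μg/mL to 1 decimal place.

f = (1/2)^(τ/t½) = (1/2)^(86/43) ≈ 0.2500.
C₀ = D/Vd = 2700/100 ≈ 27.000 μg/mL.
Before the 5th dose, 4 doses have been given. Superposition: Cmin = C₀·(f + f² + … + f^4).
≈ 27.000 × (0.2500 + 0.0625 + 0.0156 + 0.0039) ≈ 27.000 × 0.3320 ≈ 8.964 μg/mL.

9.0 μg/mL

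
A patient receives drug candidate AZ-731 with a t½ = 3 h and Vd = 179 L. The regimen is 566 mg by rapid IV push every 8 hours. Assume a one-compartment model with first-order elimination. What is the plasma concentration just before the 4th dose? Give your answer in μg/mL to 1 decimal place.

f = (1/2)^(τ/t½) = (1/2)^(8/3) ≈ 0.1575.
C₀ = D/Vd = 566/179 ≈ 3.162 μg/mL.
Before the 4th dose, 3 doses have been given. Superposition: Cmin = C₀·(f + f² + … + f^3).
≈ 3.162 × (0.1575 + 0.0248 + 0.0039) ≈ 3.162 × 0.1862 ≈ 0.589 μg/mL.

0.6 μg/mL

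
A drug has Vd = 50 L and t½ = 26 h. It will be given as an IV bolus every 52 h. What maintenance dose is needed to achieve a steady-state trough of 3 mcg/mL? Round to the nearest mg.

450 mg

τ/t½ = 52/26 ≈ 2, so f = (1/2)^(52/26) ≈ 0.250000.
Cmin,ss = (D/Vd)·f/(1−f), so D = Cmin,ss·Vd·(1−f)/f.
D = 3 × 50 × (1−f)/f ≈ 3 × 50 × 3.00000 ≈ 450.00 mg.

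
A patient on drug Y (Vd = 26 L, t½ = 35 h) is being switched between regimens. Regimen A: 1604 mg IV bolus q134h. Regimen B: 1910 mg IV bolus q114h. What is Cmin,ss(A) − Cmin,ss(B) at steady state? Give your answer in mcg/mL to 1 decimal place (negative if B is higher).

Regimen A: f = (1/2)^(134/35) ≈ 0.0704; Cmin,ss = (1604/26)·f/(1−f) ≈ 4.672 mcg/mL.
Regimen B: f = (1/2)^(114/35) ≈ 0.1046; Cmin,ss = (1910/26)·f/(1−f) ≈ 8.582 mcg/mL.
Difference ≈ 4.672 − 8.582 ≈ -3.910 mcg/mL.

-3.9 mcg/mL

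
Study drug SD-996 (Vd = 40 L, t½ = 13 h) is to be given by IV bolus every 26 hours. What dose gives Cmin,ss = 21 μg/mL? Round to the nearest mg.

τ/t½ = 26/13 ≈ 2, so f = (1/2)^(26/13) ≈ 0.250000.
Cmin,ss = (D/Vd)·f/(1−f), so D = Cmin,ss·Vd·(1−f)/f.
D = 21 × 40 × (1−f)/f ≈ 21 × 40 × 3.00000 ≈ 2520.00 mg.

2520 mg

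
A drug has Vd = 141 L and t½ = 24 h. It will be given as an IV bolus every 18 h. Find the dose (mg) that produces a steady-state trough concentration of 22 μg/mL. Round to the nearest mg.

2115 mg

τ/t½ = 18/24 ≈ 0.75, so f = (1/2)^(18/24) ≈ 0.594604.
Cmin,ss = (D/Vd)·f/(1−f), so D = Cmin,ss·Vd·(1−f)/f.
D = 22 × 141 × (1−f)/f ≈ 22 × 141 × 0.68179 ≈ 2114.91 mg.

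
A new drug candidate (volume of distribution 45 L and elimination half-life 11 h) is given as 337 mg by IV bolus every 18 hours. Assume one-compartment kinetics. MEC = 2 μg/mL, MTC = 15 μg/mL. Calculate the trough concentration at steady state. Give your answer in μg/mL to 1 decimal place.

k = ln2/t½ = ln2/11 ≈ 0.063013 h⁻¹; fraction remaining f = e^(−kτ) = e^(−0.063013×18) ≈ 0.3217.
Accumulation ratio R = 1/(1 − f) ≈ 1/0.6783 ≈ 1.4743.
Single-dose peak C₀ = D/Vd = 337/45 ≈ 7.489 μg/mL.
Cmax,ss = C₀/(1 − f) ≈ 7.489/0.6783 ≈ 11.041 μg/mL.
One interval later, Cmin,ss = Cmax,ss·e^(−kτ) ≈ 11.041 × 0.3217 ≈ 3.552 μg/mL.
Trough 3.6 μg/mL vs MEC 2 μg/mL: adequate.

3.6 μg/mL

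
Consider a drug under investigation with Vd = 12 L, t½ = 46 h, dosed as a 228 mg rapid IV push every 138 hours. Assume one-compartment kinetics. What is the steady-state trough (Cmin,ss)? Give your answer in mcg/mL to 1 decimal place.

2.7 mcg/mL

τ = 138 h = 3 half-lives, so f = (1/2)^3 = 0.125.
Accumulation ratio R = 1/(1 − f) = 1/0.875 = 8/7.
Single-dose peak C₀ = D/Vd = 228/12 = 19 mcg/mL.
Steady-state peak Cmax,ss = C₀·R = 19 × 8/7 ≈ 21.714 mcg/mL.
Steady-state trough Cmin,ss = Cmax,ss·f ≈ 21.714 × 0.125 ≈ 2.714 mcg/mL.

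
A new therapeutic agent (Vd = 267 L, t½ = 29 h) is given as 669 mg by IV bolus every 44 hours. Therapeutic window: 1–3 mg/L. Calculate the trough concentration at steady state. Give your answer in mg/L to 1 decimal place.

1.3 mg/L

τ/t½ = 44/29 ≈ 1.5172, so fraction remaining f = (1/2)^(44/29) ≈ 0.3494.
Accumulation ratio R = 1/(1 − f) ≈ 1/0.6506 ≈ 1.5370.
Each bolus raises the concentration by D/Vd = 669/267 ≈ 2.506 mg/L.
Cmax,ss = C₀/(1 − f) ≈ 2.506/0.6506 ≈ 3.852 mg/L.
Steady-state trough Cmin,ss = Cmax,ss·f ≈ 3.852 × 0.3494 ≈ 1.346 mg/L.
Trough 1.3 mg/L vs MEC 1 mg/L: adequate.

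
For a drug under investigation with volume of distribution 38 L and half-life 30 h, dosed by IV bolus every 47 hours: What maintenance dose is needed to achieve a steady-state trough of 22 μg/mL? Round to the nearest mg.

τ/t½ = 47/30 ≈ 1.5667, so f = (1/2)^(47/30) ≈ 0.337587.
Cmin,ss = (D/Vd)·f/(1−f), so D = Cmin,ss·Vd·(1−f)/f.
D = 22 × 38 × (1−f)/f ≈ 22 × 38 × 1.96220 ≈ 1640.40 mg.

1640 mg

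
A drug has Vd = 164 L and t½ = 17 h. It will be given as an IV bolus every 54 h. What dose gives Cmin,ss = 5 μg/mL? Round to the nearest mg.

τ/t½ = 54/17 ≈ 3.1765, so f = (1/2)^(54/17) ≈ 0.110608.
Cmin,ss = (D/Vd)·f/(1−f), so D = Cmin,ss·Vd·(1−f)/f.
D = 5 × 164 × (1−f)/f ≈ 5 × 164 × 8.04094 ≈ 6593.57 mg.

6594 mg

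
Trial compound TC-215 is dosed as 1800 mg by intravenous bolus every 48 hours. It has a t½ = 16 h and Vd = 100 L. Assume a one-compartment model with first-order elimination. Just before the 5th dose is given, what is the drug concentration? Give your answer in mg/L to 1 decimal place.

f = (1/2)^(τ/t½) = (1/2)^(48/16) ≈ 0.1250.
C₀ = D/Vd = 1800/100 ≈ 18.000 mg/L.
Before the 5th dose, 4 doses have been given. Superposition: Cmin = C₀·(f + f² + … + f^4).
≈ 18.000 × (0.1250 + 0.0156 + 0.0020 + 0.0002) ≈ 18.000 × 0.1428 ≈ 2.570 mg/L.

2.6 mg/L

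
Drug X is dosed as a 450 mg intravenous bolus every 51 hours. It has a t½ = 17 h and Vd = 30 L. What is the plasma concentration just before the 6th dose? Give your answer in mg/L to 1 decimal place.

f = (1/2)^(τ/t½) = (1/2)^(51/17) ≈ 0.1250.
C₀ = D/Vd = 450/30 ≈ 15.000 mg/L.
Before the 6th dose, 5 doses have been given. Superposition: Cmin = C₀·(f + f² + … + f^5).
≈ 15.000 × (0.1250 + 0.0156 + 0.0020 + 0.0002 + 0.0000) ≈ 15.000 × 0.1428 ≈ 2.142 mg/L.

2.1 mg/L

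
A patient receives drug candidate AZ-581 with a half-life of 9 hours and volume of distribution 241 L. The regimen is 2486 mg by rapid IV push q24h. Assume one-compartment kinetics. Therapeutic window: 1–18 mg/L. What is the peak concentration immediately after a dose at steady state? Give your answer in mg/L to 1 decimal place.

τ/t½ = 24/9 ≈ 2.6667, so fraction remaining f = (1/2)^(24/9) ≈ 0.1575.
Accumulation ratio R = 1/(1 − f) ≈ 1/0.8425 ≈ 1.1869.
Single-dose peak C₀ = D/Vd = 2486/241 ≈ 10.315 mg/L.
Steady-state peak Cmax,ss = C₀·R ≈ 10.315 × 1.1869 ≈ 12.243 mg/L.
Peak 12.2 mg/L vs MTC 18 mg/L: below toxic threshold.

12.2 mg/L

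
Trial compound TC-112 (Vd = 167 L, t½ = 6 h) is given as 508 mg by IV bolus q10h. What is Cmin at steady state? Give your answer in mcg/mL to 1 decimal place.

k = ln2/t½ = ln2/6 ≈ 0.115525 h⁻¹; fraction remaining f = e^(−kτ) = e^(−0.115525×10) ≈ 0.3150.
Accumulation ratio R = 1/(1 − f) ≈ 1/0.6850 ≈ 1.4599.
Single-dose peak C₀ = D/Vd = 508/167 ≈ 3.042 mcg/mL.
Cmax,ss = C₀/(1 − f) ≈ 3.042/0.6850 ≈ 4.441 mcg/mL.
Steady-state trough Cmin,ss = Cmax,ss·f ≈ 4.441 × 0.3150 ≈ 1.399 mcg/mL.

1.4 mcg/mL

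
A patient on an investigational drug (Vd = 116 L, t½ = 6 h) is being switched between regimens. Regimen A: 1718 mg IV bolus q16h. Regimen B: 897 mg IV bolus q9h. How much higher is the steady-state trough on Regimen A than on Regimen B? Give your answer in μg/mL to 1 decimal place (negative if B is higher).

-1.5 μg/mL

Regimen A: f = (1/2)^(16/6) ≈ 0.1575; Cmin,ss = (1718/116)·f/(1−f) ≈ 2.769 μg/mL.
Regimen B: f = (1/2)^(9/6) ≈ 0.3536; Cmin,ss = (897/116)·f/(1−f) ≈ 4.230 μg/mL.
Difference ≈ 2.769 − 4.230 ≈ -1.461 μg/mL.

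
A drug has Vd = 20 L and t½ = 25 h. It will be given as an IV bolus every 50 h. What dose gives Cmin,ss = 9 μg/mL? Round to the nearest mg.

τ/t½ = 50/25 ≈ 2, so f = (1/2)^(50/25) ≈ 0.250000.
Cmin,ss = (D/Vd)·f/(1−f), so D = Cmin,ss·Vd·(1−f)/f.
D = 9 × 20 × (1−f)/f ≈ 9 × 20 × 3.00000 ≈ 540.00 mg.

540 mg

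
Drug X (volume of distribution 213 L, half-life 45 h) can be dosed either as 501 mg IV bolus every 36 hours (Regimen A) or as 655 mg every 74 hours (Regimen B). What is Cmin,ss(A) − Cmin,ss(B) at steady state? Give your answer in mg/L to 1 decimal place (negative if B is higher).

Regimen A: f = (1/2)^(36/45) ≈ 0.5743; Cmin,ss = (501/213)·f/(1−f) ≈ 3.173 mg/L.
Regimen B: f = (1/2)^(74/45) ≈ 0.3199; Cmin,ss = (655/213)·f/(1−f) ≈ 1.446 mg/L.
Difference ≈ 3.173 − 1.446 ≈ 1.727 mg/L.

1.7 mg/L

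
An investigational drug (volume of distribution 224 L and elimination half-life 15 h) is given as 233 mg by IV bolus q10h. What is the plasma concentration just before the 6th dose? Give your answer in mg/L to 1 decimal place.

1.6 mg/L

f = (1/2)^(τ/t½) = (1/2)^(10/15) ≈ 0.6300.
C₀ = D/Vd = 233/224 ≈ 1.040 mg/L.
Before the 6th dose, 5 doses have been given. Superposition: Cmin = C₀·(f + f² + … + f^5).
≈ 1.040 × (0.6300 + 0.3969 + 0.2500 + 0.1575 + 0.0992) ≈ 1.040 × 1.5336 ≈ 1.595 mg/L.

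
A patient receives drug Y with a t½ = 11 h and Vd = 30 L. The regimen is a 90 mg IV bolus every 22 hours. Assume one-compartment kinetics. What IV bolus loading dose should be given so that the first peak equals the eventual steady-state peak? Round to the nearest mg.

f = (1/2)^(22/11) ≈ 0.250000; accumulation ratio R = 1/(1−f) ≈ 1.33333.
Loading dose to hit Cmax,ss on first dose: D_load = D_maint·R ≈ 90 × 1.33333 ≈ 120.00 mg.

120 mg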